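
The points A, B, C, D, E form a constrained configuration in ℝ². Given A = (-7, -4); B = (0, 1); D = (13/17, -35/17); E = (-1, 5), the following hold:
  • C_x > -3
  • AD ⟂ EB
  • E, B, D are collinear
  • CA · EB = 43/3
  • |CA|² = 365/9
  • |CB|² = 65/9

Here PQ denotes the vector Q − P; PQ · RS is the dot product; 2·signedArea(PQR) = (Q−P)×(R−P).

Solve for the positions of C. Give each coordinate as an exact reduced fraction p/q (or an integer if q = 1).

C = (-8/3, 2/3)

1. C_x = -8/3  [line -1·x + 4·y + -16/3 = 0 ∩ |CA|² = 365/9]
2. C_y = 2/3  [line -1·x + 4·y + -16/3 = 0 ∩ |CA|² = 365/9]
   → C = (-8/3, 2/3)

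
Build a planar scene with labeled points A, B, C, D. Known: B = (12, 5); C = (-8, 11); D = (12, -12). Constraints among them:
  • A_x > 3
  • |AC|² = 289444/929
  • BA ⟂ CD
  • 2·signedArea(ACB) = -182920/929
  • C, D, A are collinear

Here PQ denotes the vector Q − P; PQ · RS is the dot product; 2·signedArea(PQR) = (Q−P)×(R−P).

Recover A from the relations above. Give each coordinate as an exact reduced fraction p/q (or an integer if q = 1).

1. A_x = 3328/929  [C, D, A are collinear ∩ BA ⟂ CD]
2. A_y = -2155/929  [C, D, A are collinear ∩ BA ⟂ CD]
   → A = (3328/929, -2155/929)

A = (3328/929, -2155/929)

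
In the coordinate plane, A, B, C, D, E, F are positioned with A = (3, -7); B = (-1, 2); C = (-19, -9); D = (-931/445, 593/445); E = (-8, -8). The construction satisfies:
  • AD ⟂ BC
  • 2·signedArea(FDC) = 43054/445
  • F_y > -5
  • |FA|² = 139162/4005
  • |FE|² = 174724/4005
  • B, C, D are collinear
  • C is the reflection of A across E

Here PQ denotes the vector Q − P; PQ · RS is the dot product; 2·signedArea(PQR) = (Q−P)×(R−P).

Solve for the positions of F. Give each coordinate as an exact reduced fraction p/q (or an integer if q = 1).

F = (-1052/445, -6082/1335)

1. F_x = -1052/445  [line 4598/445·x + -7524/445·y + -23408/445 = 0 ∩ |FE|² = 174724/4005]
2. F_y = -6082/1335  [line 4598/445·x + -7524/445·y + -23408/445 = 0 ∩ |FE|² = 174724/4005]
   → F = (-1052/445, -6082/1335)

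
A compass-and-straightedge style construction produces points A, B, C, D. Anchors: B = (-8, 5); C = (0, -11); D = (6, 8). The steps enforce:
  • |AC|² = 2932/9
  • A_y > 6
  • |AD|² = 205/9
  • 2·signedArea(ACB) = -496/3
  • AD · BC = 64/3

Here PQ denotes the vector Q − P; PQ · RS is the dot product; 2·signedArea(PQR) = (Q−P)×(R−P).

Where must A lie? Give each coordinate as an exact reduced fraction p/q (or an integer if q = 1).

A = (4/3, 7)

1. A_x = 4/3  [AD · BC = 64/3 ∩ 2·signedArea(ACB) = -496/3]
2. A_y = 7  [AD · BC = 64/3 ∩ 2·signedArea(ACB) = -496/3]
   → A = (4/3, 7)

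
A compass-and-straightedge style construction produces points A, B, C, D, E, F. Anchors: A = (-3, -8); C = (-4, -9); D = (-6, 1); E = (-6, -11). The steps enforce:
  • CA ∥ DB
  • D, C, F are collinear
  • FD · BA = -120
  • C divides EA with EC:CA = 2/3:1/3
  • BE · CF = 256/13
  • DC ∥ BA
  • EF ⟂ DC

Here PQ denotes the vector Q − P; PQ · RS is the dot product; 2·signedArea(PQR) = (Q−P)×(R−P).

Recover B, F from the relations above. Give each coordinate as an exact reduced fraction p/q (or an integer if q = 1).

B = (-5, 2)
F = (-48/13, -137/13)

1. B_x = -5  [DC ∥ BA ∩ CA ∥ DB]
2. B_y = 2  [DC ∥ BA ∩ CA ∥ DB]
   → B = (-5, 2)
3. F_x = -48/13  [D, C, F are collinear ∩ EF ⟂ DC]
4. F_y = -137/13  [D, C, F are collinear ∩ EF ⟂ DC]
   → F = (-48/13, -137/13)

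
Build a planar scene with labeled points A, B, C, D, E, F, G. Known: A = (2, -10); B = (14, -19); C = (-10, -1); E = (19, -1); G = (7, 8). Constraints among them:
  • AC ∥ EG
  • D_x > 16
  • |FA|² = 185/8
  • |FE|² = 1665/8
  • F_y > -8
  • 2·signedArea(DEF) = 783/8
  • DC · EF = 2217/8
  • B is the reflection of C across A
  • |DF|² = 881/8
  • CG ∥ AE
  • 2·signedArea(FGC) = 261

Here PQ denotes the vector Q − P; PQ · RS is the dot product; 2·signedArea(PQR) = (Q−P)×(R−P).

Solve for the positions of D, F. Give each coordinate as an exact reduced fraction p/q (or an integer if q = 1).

1. F_x = 25/4  [line 9·x + -17·y + -188 = 0 ∩ |FA|² = 185/8]
2. F_y = -31/4  [line 9·x + -17·y + -188 = 0 ∩ |FA|² = 185/8]
   → F = (25/4, -31/4)
3. D_x = 33/2  [DC · EF = 2217/8 ∩ 2·signedArea(DEF) = 783/8]
4. D_y = -10  [DC · EF = 2217/8 ∩ 2·signedArea(DEF) = 783/8]
   → D = (33/2, -10)

D = (33/2, -10)
F = (25/4, -31/4)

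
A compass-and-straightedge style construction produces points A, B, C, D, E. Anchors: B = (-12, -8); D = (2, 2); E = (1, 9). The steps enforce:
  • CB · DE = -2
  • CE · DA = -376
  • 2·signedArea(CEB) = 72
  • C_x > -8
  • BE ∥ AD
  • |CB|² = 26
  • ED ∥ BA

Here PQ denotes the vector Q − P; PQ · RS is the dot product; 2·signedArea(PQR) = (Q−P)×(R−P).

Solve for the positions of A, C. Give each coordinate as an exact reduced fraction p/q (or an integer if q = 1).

A = (-11, -15)
C = (-7, -7)

1. A_x = -11  [BE ∥ AD ∩ ED ∥ BA]
2. A_y = -15  [BE ∥ AD ∩ ED ∥ BA]
   → A = (-11, -15)
3. C_x = -7  [2·signedArea(CEB) = 72 ∩ CB · DE = -2]
4. C_y = -7  [2·signedArea(CEB) = 72 ∩ CB · DE = -2]
   → C = (-7, -7)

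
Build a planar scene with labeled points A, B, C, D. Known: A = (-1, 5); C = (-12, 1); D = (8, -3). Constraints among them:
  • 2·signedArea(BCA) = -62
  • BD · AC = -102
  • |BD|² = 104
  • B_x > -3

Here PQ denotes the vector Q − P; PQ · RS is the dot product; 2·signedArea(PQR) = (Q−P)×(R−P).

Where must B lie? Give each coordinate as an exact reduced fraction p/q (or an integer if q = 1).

1. B_x = -2  [2·signedArea(BCA) = -62 ∩ BD · AC = -102]
2. B_y = -1  [2·signedArea(BCA) = -62 ∩ BD · AC = -102]
   → B = (-2, -1)

B = (-2, -1)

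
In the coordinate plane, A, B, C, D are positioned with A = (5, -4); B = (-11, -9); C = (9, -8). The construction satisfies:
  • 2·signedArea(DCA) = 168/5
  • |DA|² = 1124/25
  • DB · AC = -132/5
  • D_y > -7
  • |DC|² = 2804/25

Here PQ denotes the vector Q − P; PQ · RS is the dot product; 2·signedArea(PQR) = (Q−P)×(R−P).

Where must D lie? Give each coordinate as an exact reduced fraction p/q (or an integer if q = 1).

D = (-7/5, -6)

1. D_x = -7/5  [2·signedArea(DCA) = 168/5 ∩ DB · AC = -132/5]
2. D_y = -6  [2·signedArea(DCA) = 168/5 ∩ DB · AC = -132/5]
   → D = (-7/5, -6)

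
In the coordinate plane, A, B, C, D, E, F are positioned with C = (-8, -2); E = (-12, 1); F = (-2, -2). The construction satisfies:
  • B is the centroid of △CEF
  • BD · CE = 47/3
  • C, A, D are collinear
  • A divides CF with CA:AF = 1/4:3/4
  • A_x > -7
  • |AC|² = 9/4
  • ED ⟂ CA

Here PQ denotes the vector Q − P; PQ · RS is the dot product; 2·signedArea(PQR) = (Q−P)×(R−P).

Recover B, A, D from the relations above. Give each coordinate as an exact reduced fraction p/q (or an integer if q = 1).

1. B_x = -22/3  [B is the centroid of △CEF]
2. B_y = -1  [B is the centroid of △CEF]
   → B = (-22/3, -1)
3. A_x = -13/2  [A divides CF with CA:AF = 1/4:3/4]
4. A_y = -2  [A divides CF with CA:AF = 1/4:3/4]
   → A = (-13/2, -2)
5. D_x = -12  [C, A, D are collinear ∩ ED ⟂ CA]
6. D_y = -2  [C, A, D are collinear ∩ ED ⟂ CA]
   → D = (-12, -2)

A = (-13/2, -2)
B = (-22/3, -1)
D = (-12, -2)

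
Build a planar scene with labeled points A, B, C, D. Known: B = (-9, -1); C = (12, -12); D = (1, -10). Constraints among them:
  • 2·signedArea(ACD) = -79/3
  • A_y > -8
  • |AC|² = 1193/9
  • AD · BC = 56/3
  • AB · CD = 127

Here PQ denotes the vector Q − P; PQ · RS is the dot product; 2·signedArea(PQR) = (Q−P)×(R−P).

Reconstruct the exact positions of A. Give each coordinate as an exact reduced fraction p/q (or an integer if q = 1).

A = (4/3, -23/3)

1. A_x = 4/3  [2·signedArea(ACD) = -79/3 ∩ AB · CD = 127]
2. A_y = -23/3  [2·signedArea(ACD) = -79/3 ∩ AB · CD = 127]
   → A = (4/3, -23/3)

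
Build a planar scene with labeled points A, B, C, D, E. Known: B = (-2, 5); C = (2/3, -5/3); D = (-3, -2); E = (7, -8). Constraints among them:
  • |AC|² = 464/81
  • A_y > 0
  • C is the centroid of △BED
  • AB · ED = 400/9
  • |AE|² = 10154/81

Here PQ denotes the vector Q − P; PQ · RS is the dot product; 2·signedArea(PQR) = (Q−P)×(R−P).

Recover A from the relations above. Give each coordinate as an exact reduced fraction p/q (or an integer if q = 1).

A = (-2/9, 5/9)

1. A_x = -2/9  [line 10·x + -6·y + 50/9 = 0 ∩ |AE|² = 10154/81]
2. A_y = 5/9  [line 10·x + -6·y + 50/9 = 0 ∩ |AE|² = 10154/81]
   → A = (-2/9, 5/9)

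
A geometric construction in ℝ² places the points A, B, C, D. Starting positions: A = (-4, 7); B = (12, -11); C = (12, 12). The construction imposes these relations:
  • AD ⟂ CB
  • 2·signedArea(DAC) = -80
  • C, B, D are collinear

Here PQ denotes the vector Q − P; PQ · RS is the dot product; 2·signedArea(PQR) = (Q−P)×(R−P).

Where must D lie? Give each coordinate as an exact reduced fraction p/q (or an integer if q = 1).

D = (12, 7)

1. D_x = 12  [C, B, D are collinear ∩ AD ⟂ CB]
2. D_y = 7  [C, B, D are collinear ∩ AD ⟂ CB]
   → D = (12, 7)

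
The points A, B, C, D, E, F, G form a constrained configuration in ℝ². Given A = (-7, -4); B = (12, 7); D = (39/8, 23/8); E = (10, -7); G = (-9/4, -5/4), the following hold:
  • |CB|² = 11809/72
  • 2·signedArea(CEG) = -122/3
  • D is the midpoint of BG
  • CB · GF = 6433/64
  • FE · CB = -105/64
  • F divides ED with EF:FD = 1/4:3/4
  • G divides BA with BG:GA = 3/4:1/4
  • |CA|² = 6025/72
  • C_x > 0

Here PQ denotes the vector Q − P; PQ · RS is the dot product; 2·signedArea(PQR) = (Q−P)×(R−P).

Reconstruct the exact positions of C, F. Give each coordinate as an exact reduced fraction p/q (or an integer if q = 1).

1. C_x = 11/12  [line -23/4·x + -49/4·y + 149/12 = 0 ∩ |CA|² = 6025/72]
2. C_y = 7/12  [line -23/4·x + -49/4·y + 149/12 = 0 ∩ |CA|² = 6025/72]
   → C = (11/12, 7/12)
3. F_x = 279/32  [CB · GF = 6433/64 ∩ F divides ED with EF:FD = 1/4:3/4]
4. F_y = -145/32  [CB · GF = 6433/64 ∩ F divides ED with EF:FD = 1/4:3/4]
   → F = (279/32, -145/32)

C = (11/12, 7/12)
F = (279/32, -145/32)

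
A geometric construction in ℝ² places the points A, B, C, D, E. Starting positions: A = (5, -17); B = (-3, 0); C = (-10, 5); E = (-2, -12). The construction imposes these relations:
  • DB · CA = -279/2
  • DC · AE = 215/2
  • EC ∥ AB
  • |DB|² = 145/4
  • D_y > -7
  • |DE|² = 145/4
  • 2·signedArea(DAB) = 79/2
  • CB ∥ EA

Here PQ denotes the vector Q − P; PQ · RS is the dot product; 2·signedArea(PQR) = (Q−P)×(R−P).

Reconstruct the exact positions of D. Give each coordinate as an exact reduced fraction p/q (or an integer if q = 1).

1. D_x = -5/2  [DB · CA = -279/2 ∩ DC · AE = 215/2]
2. D_y = -6  [DB · CA = -279/2 ∩ DC · AE = 215/2]
   → D = (-5/2, -6)

D = (-5/2, -6)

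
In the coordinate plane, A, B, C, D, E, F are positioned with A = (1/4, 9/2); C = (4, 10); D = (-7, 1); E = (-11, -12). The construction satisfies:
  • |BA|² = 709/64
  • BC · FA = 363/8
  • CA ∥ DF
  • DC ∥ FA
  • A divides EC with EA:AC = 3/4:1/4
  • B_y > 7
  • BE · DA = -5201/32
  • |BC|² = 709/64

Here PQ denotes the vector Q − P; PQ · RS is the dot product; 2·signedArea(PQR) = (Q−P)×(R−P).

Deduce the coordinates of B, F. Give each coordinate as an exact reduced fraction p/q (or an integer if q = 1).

1. B_x = 17/8  [line -29/4·x + -7/2·y + 1305/32 = 0 ∩ |BA|² = 709/64]
2. B_y = 29/4  [line -29/4·x + -7/2·y + 1305/32 = 0 ∩ |BA|² = 709/64]
   → B = (17/8, 29/4)
3. F_x = -43/4  [DC ∥ FA ∩ CA ∥ DF]
4. F_y = -9/2  [DC ∥ FA ∩ CA ∥ DF]
   → F = (-43/4, -9/2)

B = (17/8, 29/4)
F = (-43/4, -9/2)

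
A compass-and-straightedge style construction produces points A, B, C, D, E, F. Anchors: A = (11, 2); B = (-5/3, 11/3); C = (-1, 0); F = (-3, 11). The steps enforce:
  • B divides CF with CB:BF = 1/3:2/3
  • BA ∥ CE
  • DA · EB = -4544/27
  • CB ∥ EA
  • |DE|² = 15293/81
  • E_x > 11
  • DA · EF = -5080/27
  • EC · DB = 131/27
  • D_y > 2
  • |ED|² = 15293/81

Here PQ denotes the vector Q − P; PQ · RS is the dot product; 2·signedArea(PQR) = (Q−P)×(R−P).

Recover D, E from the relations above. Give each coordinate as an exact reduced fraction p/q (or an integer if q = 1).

D = (-13/9, 22/9)
E = (35/3, -5/3)

1. E_x = 35/3  [CB ∥ EA ∩ BA ∥ CE]
2. E_y = -5/3  [CB ∥ EA ∩ BA ∥ CE]
   → E = (35/3, -5/3)
3. D_x = -13/9  [DA · EB = -4544/27 ∩ EC · DB = 131/27]
4. D_y = 22/9  [DA · EB = -4544/27 ∩ EC · DB = 131/27]
   → D = (-13/9, 22/9)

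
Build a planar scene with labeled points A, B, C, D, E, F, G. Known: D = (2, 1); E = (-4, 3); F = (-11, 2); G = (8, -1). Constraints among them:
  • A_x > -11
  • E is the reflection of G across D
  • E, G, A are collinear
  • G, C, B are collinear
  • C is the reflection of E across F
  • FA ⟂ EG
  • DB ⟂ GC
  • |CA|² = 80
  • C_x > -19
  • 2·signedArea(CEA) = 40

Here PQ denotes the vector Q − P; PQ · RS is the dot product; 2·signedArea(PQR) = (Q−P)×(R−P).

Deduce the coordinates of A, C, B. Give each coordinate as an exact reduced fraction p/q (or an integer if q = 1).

A = (-10, 5)
B = (32/17, -9/17)
C = (-18, 1)

1. A_x = -10  [E, G, A are collinear ∩ FA ⟂ EG]
2. A_y = 5  [E, G, A are collinear ∩ FA ⟂ EG]
   → A = (-10, 5)
3. C_x = -18  [C is the reflection of E across F]
4. C_y = 1  [C is the reflection of E across F]
   → C = (-18, 1)
5. B_x = 32/17  [G, C, B are collinear ∩ DB ⟂ GC]
6. B_y = -9/17  [G, C, B are collinear ∩ DB ⟂ GC]
   → B = (32/17, -9/17)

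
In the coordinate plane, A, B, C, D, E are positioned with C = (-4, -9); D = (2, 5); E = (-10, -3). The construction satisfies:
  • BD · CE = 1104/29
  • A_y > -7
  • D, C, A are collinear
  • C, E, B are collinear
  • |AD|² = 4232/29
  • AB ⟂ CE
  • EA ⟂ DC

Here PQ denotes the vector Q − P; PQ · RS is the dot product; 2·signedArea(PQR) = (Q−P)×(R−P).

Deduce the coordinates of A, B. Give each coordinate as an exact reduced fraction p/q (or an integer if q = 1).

1. A_x = -80/29  [D, C, A are collinear ∩ EA ⟂ DC]
2. A_y = -177/29  [D, C, A are collinear ∩ EA ⟂ DC]
   → A = (-80/29, -177/29)
3. B_x = -140/29  [C, E, B are collinear ∩ AB ⟂ CE]
4. B_y = -237/29  [C, E, B are collinear ∩ AB ⟂ CE]
   → B = (-140/29, -237/29)

A = (-80/29, -177/29)
B = (-140/29, -237/29)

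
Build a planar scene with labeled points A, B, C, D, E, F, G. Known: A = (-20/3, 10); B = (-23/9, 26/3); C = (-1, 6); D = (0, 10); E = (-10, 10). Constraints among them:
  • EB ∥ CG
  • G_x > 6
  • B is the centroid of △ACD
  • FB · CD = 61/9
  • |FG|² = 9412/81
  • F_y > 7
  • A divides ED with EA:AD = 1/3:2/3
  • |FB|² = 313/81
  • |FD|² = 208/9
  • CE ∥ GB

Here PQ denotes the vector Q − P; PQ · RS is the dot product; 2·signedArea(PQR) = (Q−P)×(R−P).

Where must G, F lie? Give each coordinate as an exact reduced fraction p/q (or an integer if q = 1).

1. G_x = 58/9  [CE ∥ GB ∩ EB ∥ CG]
2. G_y = 14/3  [CE ∥ GB ∩ EB ∥ CG]
   → G = (58/9, 14/3)
3. F_x = -4  [line -1·x + -4·y + 76/3 = 0 ∩ |FD|² = 208/9]
4. F_y = 22/3  [line -1·x + -4·y + 76/3 = 0 ∩ |FD|² = 208/9]
   → F = (-4, 22/3)

F = (-4, 22/3)
G = (58/9, 14/3)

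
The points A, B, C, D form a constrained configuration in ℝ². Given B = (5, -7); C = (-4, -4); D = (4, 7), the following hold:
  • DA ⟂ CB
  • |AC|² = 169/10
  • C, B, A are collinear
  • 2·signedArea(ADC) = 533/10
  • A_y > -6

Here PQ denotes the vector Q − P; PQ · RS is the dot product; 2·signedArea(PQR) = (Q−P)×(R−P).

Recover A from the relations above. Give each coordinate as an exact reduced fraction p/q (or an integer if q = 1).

1. A_x = -1/10  [C, B, A are collinear ∩ DA ⟂ CB]
2. A_y = -53/10  [C, B, A are collinear ∩ DA ⟂ CB]
   → A = (-1/10, -53/10)

A = (-1/10, -53/10)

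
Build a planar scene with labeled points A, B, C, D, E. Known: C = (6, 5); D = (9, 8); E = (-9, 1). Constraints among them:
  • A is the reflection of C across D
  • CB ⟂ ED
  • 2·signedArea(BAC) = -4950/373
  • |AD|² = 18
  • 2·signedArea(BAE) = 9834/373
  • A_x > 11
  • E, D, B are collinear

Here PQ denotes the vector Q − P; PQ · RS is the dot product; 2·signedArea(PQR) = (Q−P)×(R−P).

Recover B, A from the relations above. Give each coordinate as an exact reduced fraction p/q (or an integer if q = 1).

A = (12, 11)
B = (2007/373, 2459/373)

1. B_x = 2007/373  [E, D, B are collinear ∩ CB ⟂ ED]
2. B_y = 2459/373  [E, D, B are collinear ∩ CB ⟂ ED]
   → B = (2007/373, 2459/373)
3. A_x = 12  [A is the reflection of C across D]
4. A_y = 11  [A is the reflection of C across D]
   → A = (12, 11)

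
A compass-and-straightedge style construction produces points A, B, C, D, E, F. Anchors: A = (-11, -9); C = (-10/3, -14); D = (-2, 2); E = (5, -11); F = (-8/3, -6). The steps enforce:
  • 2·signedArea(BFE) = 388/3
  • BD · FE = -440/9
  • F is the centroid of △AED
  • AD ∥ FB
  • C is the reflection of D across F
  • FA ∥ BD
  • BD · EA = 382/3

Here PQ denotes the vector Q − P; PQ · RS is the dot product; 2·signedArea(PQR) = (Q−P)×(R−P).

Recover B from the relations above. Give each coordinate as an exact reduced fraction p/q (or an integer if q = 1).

1. B_x = 19/3  [FA ∥ BD ∩ AD ∥ FB]
2. B_y = 5  [FA ∥ BD ∩ AD ∥ FB]
   → B = (19/3, 5)

B = (19/3, 5)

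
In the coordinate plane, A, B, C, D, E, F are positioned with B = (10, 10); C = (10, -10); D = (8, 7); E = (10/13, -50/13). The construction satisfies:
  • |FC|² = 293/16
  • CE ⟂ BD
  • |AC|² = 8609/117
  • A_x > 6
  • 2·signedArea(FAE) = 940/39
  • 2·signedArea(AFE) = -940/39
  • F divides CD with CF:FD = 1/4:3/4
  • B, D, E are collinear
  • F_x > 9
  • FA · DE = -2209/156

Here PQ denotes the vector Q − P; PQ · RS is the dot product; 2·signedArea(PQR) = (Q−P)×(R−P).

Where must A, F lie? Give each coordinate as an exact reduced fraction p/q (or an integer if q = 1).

1. F_x = 19/2  [F divides CD with CF:FD = 1/4:3/4]
2. F_y = -23/4  [F divides CD with CF:FD = 1/4:3/4]
   → F = (19/2, -23/4)
3. A_x = 244/39  [2·signedArea(AFE) = -940/39 ∩ FA · DE = -2209/156]
4. A_y = -89/39  [2·signedArea(AFE) = -940/39 ∩ FA · DE = -2209/156]
   → A = (244/39, -89/39)

A = (244/39, -89/39)
F = (19/2, -23/4)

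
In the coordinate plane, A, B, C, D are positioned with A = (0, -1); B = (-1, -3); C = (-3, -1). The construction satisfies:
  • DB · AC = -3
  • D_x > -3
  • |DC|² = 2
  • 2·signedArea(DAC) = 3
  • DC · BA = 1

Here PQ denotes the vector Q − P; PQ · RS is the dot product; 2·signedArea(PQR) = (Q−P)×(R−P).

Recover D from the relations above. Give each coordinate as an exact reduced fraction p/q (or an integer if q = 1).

D = (-2, -2)

1. D_x = -2  [DC · BA = 1 ∩ DB · AC = -3]
2. D_y = -2  [DC · BA = 1 ∩ DB · AC = -3]
   → D = (-2, -2)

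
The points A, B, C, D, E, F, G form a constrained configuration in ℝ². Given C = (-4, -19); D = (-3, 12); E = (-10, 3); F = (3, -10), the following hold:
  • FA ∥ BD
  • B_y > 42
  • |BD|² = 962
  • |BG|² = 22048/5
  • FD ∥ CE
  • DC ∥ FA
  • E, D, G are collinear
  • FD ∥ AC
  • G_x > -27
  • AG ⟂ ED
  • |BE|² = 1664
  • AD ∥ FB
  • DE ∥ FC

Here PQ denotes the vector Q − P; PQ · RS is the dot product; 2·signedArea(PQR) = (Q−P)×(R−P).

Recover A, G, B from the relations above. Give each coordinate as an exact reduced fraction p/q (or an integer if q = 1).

A = (2, -41)
B = (-2, 43)
G = (-134/5, -93/5)

1. A_x = 2  [FD ∥ AC ∩ DC ∥ FA]
2. A_y = -41  [FD ∥ AC ∩ DC ∥ FA]
   → A = (2, -41)
3. G_x = -134/5  [E, D, G are collinear ∩ AG ⟂ ED]
4. G_y = -93/5  [E, D, G are collinear ∩ AG ⟂ ED]
   → G = (-134/5, -93/5)
5. B_x = -2  [FA ∥ BD ∩ AD ∥ FB]
6. B_y = 43  [FA ∥ BD ∩ AD ∥ FB]
   → B = (-2, 43)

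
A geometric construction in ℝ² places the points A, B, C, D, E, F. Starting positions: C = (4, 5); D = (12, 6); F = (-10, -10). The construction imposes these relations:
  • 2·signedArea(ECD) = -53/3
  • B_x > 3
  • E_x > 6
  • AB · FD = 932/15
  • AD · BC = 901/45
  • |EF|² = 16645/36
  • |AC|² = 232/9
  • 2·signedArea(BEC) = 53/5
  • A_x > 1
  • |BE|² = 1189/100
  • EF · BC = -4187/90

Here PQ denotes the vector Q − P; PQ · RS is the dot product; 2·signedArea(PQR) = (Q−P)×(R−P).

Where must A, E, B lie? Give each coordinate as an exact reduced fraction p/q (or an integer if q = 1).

1. E_x = 7  [line -1·x + 8·y + -55/3 = 0 ∩ |EF|² = 16645/36]
2. E_y = 19/6  [line -1·x + 8·y + -55/3 = 0 ∩ |EF|² = 16645/36]
   → E = (7, 19/6)
3. B_x = 4  [2·signedArea(BEC) = 53/5 ∩ EF · BC = -4187/90]
4. B_y = 22/15  [2·signedArea(BEC) = 53/5 ∩ EF · BC = -4187/90]
   → B = (4, 22/15)
5. A_x = 2  [AB · FD = 932/15 ∩ AD · BC = 901/45]
6. A_y = 1/3  [AB · FD = 932/15 ∩ AD · BC = 901/45]
   → A = (2, 1/3)

A = (2, 1/3)
B = (4, 22/15)
E = (7, 19/6)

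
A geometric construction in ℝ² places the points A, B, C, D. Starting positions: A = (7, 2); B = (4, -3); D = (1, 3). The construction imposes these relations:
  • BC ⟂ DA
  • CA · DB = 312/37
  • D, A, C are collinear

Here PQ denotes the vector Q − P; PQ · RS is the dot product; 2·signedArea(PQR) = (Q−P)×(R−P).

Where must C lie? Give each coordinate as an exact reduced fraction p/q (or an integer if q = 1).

C = (181/37, 87/37)

1. C_x = 181/37  [D, A, C are collinear ∩ BC ⟂ DA]
2. C_y = 87/37  [D, A, C are collinear ∩ BC ⟂ DA]
   → C = (181/37, 87/37)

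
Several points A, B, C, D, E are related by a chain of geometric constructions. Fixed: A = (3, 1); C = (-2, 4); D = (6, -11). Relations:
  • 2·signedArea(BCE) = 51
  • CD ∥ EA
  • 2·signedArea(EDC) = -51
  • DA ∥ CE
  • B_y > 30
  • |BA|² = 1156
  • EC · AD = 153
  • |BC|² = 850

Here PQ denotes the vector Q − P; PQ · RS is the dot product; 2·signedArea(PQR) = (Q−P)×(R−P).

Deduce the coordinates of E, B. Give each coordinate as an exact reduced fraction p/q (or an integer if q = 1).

1. E_x = -5  [CD ∥ EA ∩ DA ∥ CE]
2. E_y = 16  [CD ∥ EA ∩ DA ∥ CE]
   → E = (-5, 16)
3. B_x = -13  [line -12·x + -3·y + -63 = 0 ∩ |BA|² = 1156]
4. B_y = 31  [line -12·x + -3·y + -63 = 0 ∩ |BA|² = 1156]
   → B = (-13, 31)

B = (-13, 31)
E = (-5, 16)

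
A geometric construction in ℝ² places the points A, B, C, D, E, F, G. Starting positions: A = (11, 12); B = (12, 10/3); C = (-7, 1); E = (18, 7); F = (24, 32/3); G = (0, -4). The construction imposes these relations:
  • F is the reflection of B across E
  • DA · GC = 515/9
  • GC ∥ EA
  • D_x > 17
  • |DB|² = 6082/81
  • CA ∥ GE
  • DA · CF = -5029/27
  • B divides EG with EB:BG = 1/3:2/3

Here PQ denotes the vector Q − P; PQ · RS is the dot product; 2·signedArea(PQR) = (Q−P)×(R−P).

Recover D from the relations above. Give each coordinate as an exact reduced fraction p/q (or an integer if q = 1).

1. D_x = 53/3  [DA · CF = -5029/27 ∩ DA · GC = 515/9]
2. D_y = 89/9  [DA · CF = -5029/27 ∩ DA · GC = 515/9]
   → D = (53/3, 89/9)

D = (53/3, 89/9)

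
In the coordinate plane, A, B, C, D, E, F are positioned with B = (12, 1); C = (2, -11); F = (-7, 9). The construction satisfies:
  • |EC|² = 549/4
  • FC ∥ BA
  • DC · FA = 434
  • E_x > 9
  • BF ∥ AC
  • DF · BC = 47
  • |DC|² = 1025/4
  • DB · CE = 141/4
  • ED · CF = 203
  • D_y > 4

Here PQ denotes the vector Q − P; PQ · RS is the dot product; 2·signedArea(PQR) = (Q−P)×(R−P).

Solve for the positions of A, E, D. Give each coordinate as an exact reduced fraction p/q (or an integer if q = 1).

1. A_x = 21  [BF ∥ AC ∩ FC ∥ BA]
2. A_y = -19  [BF ∥ AC ∩ FC ∥ BA]
   → A = (21, -19)
3. D_x = 5/2  [DC · FA = 434 ∩ DF · BC = 47]
4. D_y = 5  [DC · FA = 434 ∩ DF · BC = 47]
   → D = (5/2, 5)
5. E_x = 19/2  [ED · CF = 203 ∩ DB · CE = 141/4]
6. E_y = -2  [ED · CF = 203 ∩ DB · CE = 141/4]
   → E = (19/2, -2)

A = (21, -19)
D = (5/2, 5)
E = (19/2, -2)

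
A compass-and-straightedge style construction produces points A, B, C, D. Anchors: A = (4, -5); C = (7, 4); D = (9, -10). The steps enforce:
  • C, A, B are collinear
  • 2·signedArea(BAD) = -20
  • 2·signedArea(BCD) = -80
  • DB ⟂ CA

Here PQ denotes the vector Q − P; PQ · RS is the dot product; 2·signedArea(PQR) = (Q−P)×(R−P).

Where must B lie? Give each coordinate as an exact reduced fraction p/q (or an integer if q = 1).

B = (3, -8)

1. B_x = 3  [C, A, B are collinear ∩ DB ⟂ CA]
2. B_y = -8  [C, A, B are collinear ∩ DB ⟂ CA]
   → B = (3, -8)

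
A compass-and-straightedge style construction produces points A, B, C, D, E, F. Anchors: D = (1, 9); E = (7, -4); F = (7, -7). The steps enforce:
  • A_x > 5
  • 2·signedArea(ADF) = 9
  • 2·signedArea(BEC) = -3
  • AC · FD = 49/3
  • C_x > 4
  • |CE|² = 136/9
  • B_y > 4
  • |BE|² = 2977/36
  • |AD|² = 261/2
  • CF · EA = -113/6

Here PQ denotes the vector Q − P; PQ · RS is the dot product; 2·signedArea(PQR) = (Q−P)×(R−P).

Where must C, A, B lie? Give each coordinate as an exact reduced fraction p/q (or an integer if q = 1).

1. A_x = 11/2  [line 16·x + 6·y + -79 = 0 ∩ |AD|² = 261/2]
2. A_y = -3/2  [line 16·x + 6·y + -79 = 0 ∩ |AD|² = 261/2]
   → A = (11/2, -3/2)
3. C_x = 5  [CF · EA = -113/6 ∩ AC · FD = 49/3]
4. C_y = -2/3  [CF · EA = -113/6 ∩ AC · FD = 49/3]
   → C = (5, -2/3)
5. B_x = 3  [line -10/3·x + -2·y + 55/3 = 0 ∩ |BE|² = 2977/36]
6. B_y = 25/6  [line -10/3·x + -2·y + 55/3 = 0 ∩ |BE|² = 2977/36]
   → B = (3, 25/6)

A = (11/2, -3/2)
B = (3, 25/6)
C = (5, -2/3)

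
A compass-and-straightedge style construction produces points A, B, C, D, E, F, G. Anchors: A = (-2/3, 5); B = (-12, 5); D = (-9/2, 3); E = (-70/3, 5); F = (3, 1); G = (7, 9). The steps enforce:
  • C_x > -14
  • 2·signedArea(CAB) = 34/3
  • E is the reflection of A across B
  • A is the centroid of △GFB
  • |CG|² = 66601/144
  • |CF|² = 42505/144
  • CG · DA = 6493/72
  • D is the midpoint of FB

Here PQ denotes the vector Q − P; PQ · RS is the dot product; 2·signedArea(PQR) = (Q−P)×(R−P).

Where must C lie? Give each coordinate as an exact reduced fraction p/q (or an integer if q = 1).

1. C_x = -167/12  [CG · DA = 6493/72 ∩ 2·signedArea(CAB) = 34/3]
2. C_y = 4  [CG · DA = 6493/72 ∩ 2·signedArea(CAB) = 34/3]
   → C = (-167/12, 4)

C = (-167/12, 4)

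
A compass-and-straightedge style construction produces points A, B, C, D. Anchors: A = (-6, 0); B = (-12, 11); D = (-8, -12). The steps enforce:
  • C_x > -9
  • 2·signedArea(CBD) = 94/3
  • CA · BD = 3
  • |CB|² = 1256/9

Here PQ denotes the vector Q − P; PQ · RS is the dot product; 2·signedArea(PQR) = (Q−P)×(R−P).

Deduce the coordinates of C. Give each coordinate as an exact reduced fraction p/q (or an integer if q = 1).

C = (-26/3, -1/3)

1. C_x = -26/3  [CA · BD = 3 ∩ 2·signedArea(CBD) = 94/3]
2. C_y = -1/3  [CA · BD = 3 ∩ 2·signedArea(CBD) = 94/3]
   → C = (-26/3, -1/3)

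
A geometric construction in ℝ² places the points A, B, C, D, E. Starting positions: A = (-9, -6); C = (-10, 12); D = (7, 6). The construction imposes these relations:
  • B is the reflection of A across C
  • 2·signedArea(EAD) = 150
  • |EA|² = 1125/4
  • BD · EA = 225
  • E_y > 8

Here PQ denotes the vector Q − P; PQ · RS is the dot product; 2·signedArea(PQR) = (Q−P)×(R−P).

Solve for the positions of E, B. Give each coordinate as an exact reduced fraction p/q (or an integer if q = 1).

B = (-11, 30)
E = (-3/2, 9)

1. E_x = -3/2  [line -12·x + 16·y + -162 = 0 ∩ |EA|² = 1125/4]
2. E_y = 9  [line -12·x + 16·y + -162 = 0 ∩ |EA|² = 1125/4]
   → E = (-3/2, 9)
3. B_x = -11  [B is the reflection of A across C]
4. B_y = 30  [B is the reflection of A across C]
   → B = (-11, 30)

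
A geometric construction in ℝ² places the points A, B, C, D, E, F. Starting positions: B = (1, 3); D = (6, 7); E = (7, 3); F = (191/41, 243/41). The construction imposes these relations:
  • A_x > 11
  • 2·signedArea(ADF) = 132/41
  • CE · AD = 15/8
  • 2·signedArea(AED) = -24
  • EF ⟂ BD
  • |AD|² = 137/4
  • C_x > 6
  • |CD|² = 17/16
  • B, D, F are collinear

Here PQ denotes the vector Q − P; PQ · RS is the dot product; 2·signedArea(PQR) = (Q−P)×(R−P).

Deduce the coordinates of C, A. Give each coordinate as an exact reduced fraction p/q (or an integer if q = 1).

A = (23/2, 9)
C = (25/4, 6)

1. A_x = 23/2  [2·signedArea(ADF) = 132/41 ∩ 2·signedArea(AED) = -24]
2. A_y = 9  [2·signedArea(ADF) = 132/41 ∩ 2·signedArea(AED) = -24]
   → A = (23/2, 9)
3. C_x = 25/4  [line 11/2·x + 2·y + -371/8 = 0 ∩ |CD|² = 17/16]
4. C_y = 6  [line 11/2·x + 2·y + -371/8 = 0 ∩ |CD|² = 17/16]
   → C = (25/4, 6)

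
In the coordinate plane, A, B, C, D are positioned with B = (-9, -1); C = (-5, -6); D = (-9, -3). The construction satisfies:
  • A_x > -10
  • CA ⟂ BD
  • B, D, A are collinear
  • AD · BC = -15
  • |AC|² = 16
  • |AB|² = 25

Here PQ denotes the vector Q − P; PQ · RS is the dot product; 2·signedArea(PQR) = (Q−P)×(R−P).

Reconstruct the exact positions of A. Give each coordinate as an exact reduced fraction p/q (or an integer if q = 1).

A = (-9, -6)

1. A_x = -9  [B, D, A are collinear ∩ CA ⟂ BD]
2. A_y = -6  [B, D, A are collinear ∩ CA ⟂ BD]
   → A = (-9, -6)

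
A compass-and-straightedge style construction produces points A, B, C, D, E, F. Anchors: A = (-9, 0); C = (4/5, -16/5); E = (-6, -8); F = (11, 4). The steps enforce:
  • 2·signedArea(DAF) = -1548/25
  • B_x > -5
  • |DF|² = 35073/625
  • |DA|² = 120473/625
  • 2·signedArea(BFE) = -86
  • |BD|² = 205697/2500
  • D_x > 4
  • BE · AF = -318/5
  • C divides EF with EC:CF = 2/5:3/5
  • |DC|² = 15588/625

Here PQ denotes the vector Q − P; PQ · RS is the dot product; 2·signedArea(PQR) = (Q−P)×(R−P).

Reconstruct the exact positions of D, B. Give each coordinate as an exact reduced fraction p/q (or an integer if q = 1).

1. D_x = 122/25  [line -4·x + 20·y + 648/25 = 0 ∩ |DA|² = 120473/625]
2. D_y = -8/25  [line -4·x + 20·y + 648/25 = 0 ∩ |DA|² = 120473/625]
   → D = (122/25, -8/25)
3. B_x = -41/10  [2·signedArea(BFE) = -86 ∩ BE · AF = -318/5]
4. B_y = -8/5  [2·signedArea(BFE) = -86 ∩ BE · AF = -318/5]
   → B = (-41/10, -8/5)

B = (-41/10, -8/5)
D = (122/25, -8/25)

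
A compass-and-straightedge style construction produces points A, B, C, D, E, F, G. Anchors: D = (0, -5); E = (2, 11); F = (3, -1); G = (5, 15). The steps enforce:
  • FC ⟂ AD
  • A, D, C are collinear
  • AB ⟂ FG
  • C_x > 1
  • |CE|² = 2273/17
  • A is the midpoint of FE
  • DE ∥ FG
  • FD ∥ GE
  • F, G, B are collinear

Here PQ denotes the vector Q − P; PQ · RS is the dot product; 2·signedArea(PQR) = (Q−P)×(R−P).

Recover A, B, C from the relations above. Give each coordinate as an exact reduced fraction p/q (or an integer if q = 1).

1. A_x = 5/2  [A is the midpoint of FE]
2. A_y = 5  [A is the midpoint of FE]
   → A = (5/2, 5)
3. B_x = 97/26  [F, G, B are collinear ∩ AB ⟂ FG]
4. B_y = 63/13  [F, G, B are collinear ∩ AB ⟂ FG]
   → B = (97/26, 63/13)
5. C_x = 19/17  [A, D, C are collinear ∩ FC ⟂ AD]
6. C_y = -9/17  [A, D, C are collinear ∩ FC ⟂ AD]
   → C = (19/17, -9/17)

A = (5/2, 5)
B = (97/26, 63/13)
C = (19/17, -9/17)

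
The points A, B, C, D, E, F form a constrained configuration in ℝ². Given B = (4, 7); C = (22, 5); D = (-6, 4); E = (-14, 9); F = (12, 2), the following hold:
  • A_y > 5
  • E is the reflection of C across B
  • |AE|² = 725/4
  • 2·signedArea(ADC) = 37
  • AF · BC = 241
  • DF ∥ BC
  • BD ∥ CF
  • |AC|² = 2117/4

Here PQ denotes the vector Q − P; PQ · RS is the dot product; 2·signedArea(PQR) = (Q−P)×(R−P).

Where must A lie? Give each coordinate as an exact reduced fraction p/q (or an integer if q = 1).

A = (-1, 11/2)

1. A_x = -1  [2·signedArea(ADC) = 37 ∩ AF · BC = 241]
2. A_y = 11/2  [2·signedArea(ADC) = 37 ∩ AF · BC = 241]
   → A = (-1, 11/2)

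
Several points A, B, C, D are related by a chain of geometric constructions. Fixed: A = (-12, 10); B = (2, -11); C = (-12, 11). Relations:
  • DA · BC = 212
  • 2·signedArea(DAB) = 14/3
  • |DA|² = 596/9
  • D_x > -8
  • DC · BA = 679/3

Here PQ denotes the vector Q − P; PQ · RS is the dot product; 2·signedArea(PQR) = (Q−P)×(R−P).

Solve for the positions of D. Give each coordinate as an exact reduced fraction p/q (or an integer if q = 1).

D = (-22/3, 10/3)

1. D_x = -22/3  [DA · BC = 212 ∩ 2·signedArea(DAB) = 14/3]
2. D_y = 10/3  [DA · BC = 212 ∩ 2·signedArea(DAB) = 14/3]
   → D = (-22/3, 10/3)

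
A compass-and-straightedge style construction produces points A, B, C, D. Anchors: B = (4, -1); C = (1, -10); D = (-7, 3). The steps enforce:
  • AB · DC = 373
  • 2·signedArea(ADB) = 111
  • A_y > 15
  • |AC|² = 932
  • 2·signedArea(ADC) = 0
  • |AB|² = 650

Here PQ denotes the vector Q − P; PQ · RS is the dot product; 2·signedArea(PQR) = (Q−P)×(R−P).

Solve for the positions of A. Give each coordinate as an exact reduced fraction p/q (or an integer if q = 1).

A = (-15, 16)

1. A_x = -15  [2·signedArea(ADC) = 0 ∩ AB · DC = 373]
2. A_y = 16  [2·signedArea(ADC) = 0 ∩ AB · DC = 373]
   → A = (-15, 16)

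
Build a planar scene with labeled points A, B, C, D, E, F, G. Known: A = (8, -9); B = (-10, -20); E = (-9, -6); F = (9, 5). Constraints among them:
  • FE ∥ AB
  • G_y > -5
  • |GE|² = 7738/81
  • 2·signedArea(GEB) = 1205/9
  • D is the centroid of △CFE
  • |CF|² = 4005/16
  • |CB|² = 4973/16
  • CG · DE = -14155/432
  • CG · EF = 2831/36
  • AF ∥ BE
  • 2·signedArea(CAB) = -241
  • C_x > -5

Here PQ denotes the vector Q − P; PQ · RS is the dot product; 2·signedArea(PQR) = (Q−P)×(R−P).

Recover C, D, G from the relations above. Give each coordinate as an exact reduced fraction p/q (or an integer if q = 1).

C = (-9/2, -13/4)
D = (-3/2, -17/12)
G = (2/3, -41/9)

1. C_x = -9/2  [line 11·x + -18·y + -9 = 0 ∩ |CB|² = 4973/16]
2. C_y = -13/4  [line 11·x + -18·y + -9 = 0 ∩ |CB|² = 4973/16]
   → C = (-9/2, -13/4)
3. D_x = -3/2  [D is the centroid of △CFE]
4. D_y = -17/12  [D is the centroid of △CFE]
   → D = (-3/2, -17/12)
5. G_x = 2/3  [CG · DE = -14155/432 ∩ 2·signedArea(GEB) = 1205/9]
6. G_y = -41/9  [CG · DE = -14155/432 ∩ 2·signedArea(GEB) = 1205/9]
   → G = (2/3, -41/9)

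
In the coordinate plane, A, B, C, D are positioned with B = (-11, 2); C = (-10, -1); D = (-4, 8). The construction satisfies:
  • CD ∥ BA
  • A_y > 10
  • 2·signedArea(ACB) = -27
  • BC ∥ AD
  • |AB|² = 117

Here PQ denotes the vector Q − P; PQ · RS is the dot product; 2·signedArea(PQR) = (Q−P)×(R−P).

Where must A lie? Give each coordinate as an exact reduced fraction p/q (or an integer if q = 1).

A = (-5, 11)

1. A_x = -5  [BC ∥ AD ∩ CD ∥ BA]
2. A_y = 11  [BC ∥ AD ∩ CD ∥ BA]
   → A = (-5, 11)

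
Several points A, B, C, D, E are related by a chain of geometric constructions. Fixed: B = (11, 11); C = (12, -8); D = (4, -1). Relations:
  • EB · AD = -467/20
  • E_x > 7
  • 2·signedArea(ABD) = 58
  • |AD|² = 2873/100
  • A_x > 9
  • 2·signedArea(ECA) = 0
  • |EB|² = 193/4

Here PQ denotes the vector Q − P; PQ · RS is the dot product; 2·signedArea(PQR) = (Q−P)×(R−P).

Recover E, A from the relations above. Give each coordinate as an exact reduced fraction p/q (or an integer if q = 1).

1. A_x = 93/10  [line 12·x + -7·y + -113 = 0 ∩ |AD|² = 2873/100]
2. A_y = -1/5  [line 12·x + -7·y + -113 = 0 ∩ |AD|² = 2873/100]
   → A = (93/10, -1/5)
3. E_x = 15/2  [2·signedArea(ECA) = 0 ∩ EB · AD = -467/20]
4. E_y = 5  [2·signedArea(ECA) = 0 ∩ EB · AD = -467/20]
   → E = (15/2, 5)

A = (93/10, -1/5)
E = (15/2, 5)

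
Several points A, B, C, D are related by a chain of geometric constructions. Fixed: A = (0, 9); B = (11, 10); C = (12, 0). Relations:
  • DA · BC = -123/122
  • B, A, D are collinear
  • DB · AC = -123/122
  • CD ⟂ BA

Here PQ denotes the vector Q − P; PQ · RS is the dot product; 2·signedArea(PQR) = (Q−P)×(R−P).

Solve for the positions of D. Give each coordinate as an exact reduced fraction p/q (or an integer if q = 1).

D = (1353/122, 1221/122)

1. D_x = 1353/122  [B, A, D are collinear ∩ CD ⟂ BA]
2. D_y = 1221/122  [B, A, D are collinear ∩ CD ⟂ BA]
   → D = (1353/122, 1221/122)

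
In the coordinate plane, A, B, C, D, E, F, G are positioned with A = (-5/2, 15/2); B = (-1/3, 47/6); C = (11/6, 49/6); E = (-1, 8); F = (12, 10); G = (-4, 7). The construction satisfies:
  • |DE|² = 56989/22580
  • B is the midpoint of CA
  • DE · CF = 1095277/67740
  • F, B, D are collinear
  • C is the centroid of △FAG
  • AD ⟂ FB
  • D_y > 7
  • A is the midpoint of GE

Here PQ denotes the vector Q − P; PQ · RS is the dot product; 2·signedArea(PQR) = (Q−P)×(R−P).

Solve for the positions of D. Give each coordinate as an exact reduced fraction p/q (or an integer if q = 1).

1. D_x = -14067/5645  [F, B, D are collinear ∩ AD ⟂ FB]
2. D_y = 84157/11290  [F, B, D are collinear ∩ AD ⟂ FB]
   → D = (-14067/5645, 84157/11290)

D = (-14067/5645, 84157/11290)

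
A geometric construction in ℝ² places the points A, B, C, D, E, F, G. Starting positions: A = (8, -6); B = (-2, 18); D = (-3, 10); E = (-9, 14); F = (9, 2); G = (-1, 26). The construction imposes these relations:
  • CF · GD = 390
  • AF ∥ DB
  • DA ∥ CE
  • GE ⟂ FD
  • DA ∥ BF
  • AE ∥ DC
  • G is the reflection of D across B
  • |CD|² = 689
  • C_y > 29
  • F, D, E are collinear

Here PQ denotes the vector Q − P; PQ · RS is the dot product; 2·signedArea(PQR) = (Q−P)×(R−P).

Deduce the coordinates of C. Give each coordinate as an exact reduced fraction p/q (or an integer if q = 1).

1. C_x = -20  [DA ∥ CE ∩ AE ∥ DC]
2. C_y = 30  [DA ∥ CE ∩ AE ∥ DC]
   → C = (-20, 30)

C = (-20, 30)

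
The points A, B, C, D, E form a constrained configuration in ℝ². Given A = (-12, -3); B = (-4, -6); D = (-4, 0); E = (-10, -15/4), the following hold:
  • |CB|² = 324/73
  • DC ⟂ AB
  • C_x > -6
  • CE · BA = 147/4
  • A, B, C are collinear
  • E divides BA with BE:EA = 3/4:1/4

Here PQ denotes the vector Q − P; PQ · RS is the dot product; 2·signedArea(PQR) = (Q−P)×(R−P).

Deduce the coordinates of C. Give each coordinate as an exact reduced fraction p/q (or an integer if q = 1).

1. C_x = -436/73  [A, B, C are collinear ∩ DC ⟂ AB]
2. C_y = -384/73  [A, B, C are collinear ∩ DC ⟂ AB]
   → C = (-436/73, -384/73)

C = (-436/73, -384/73)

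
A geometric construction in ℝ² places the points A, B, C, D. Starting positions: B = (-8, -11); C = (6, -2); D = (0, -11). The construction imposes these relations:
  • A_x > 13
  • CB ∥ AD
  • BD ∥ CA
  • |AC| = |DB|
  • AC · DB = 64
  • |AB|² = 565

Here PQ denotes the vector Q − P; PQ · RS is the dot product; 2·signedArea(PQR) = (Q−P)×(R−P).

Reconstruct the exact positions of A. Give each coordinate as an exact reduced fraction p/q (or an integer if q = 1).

1. A_x = 14  [CB ∥ AD ∩ BD ∥ CA]
2. A_y = -2  [CB ∥ AD ∩ BD ∥ CA]
   → A = (14, -2)

A = (14, -2)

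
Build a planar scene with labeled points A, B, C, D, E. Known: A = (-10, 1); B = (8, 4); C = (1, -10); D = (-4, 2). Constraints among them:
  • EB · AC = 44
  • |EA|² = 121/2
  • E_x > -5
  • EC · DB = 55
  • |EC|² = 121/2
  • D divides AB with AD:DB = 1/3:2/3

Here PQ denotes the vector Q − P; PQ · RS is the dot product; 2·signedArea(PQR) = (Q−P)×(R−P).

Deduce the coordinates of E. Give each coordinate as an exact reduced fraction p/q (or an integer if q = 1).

E = (-9/2, -9/2)

1. E_x = -9/2  [EB · AC = 44 ∩ EC · DB = 55]
2. E_y = -9/2  [EB · AC = 44 ∩ EC · DB = 55]
   → E = (-9/2, -9/2)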